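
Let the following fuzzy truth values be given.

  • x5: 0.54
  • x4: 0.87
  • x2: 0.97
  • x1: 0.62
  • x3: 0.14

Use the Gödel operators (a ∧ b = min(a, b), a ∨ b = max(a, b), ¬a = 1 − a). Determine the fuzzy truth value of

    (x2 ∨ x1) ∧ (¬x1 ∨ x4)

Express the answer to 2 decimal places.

0.87

x2 ∨ x1 = max(a, b) on (0.97, 0.62) = 0.97
¬x1 = 1 − 0.62 = 0.38
¬x1 ∨ x4 = max(a, b) on (0.38, 0.87) = 0.87
(x2 ∨ x1) ∧ (¬x1 ∨ x4) = min(a, b) on (0.97, 0.87) = 0.87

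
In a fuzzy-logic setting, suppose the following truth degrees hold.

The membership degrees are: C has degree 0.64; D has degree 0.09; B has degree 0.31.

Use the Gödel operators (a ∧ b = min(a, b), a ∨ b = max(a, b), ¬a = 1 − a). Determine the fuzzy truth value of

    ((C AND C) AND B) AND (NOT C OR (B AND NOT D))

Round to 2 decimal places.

C AND C = min(a, b) on (0.64, 0.64) = 0.64
(C AND C) AND B = min(a, b) on (0.64, 0.31) = 0.31
NOT C = 1 − 0.64 = 0.36
NOT D = 1 − 0.09 = 0.91
B AND NOT D = min(a, b) on (0.31, 0.91) = 0.31
NOT C OR (B AND NOT D) = max(a, b) on (0.36, 0.31) = 0.36
((C AND C) AND B) AND (NOT C OR (B AND NOT D)) = min(a, b) on (0.31, 0.36) = 0.31

0.31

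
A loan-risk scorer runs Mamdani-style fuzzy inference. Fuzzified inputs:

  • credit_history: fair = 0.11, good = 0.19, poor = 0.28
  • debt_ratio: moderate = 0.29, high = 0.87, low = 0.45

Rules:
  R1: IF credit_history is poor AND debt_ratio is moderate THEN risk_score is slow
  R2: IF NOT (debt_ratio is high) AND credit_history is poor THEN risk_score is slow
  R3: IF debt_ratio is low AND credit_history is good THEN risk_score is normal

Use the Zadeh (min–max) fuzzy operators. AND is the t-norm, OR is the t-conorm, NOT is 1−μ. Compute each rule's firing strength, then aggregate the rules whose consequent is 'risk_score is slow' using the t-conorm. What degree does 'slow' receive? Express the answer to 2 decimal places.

0.28

R1: poor=0.28, moderate=0.29; AND[min(a, b)] → w = 0.28
R2: ¬high=1−0.87=0.13, poor=0.28; AND[min(a, b)] → w = 0.13
R3: low=0.45, good=0.19; AND[min(a, b)] → w = 0.19
Rules with consequent 'slow': {R1, R2} → strengths 0.28, 0.13
Aggregate via t-conorm [max(a, b)]: 0.28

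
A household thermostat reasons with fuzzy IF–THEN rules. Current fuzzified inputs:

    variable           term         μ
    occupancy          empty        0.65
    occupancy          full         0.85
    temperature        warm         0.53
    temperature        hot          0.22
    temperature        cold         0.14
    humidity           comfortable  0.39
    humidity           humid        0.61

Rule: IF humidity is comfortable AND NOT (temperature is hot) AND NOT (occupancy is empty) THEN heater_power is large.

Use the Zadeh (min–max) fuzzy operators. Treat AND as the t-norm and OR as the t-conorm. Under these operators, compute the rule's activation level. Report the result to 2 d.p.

firing strength: comfortable=0.39, ¬hot=1−0.22=0.78, ¬empty=1−0.65=0.35; AND[min(a, b)] → w = 0.35

0.35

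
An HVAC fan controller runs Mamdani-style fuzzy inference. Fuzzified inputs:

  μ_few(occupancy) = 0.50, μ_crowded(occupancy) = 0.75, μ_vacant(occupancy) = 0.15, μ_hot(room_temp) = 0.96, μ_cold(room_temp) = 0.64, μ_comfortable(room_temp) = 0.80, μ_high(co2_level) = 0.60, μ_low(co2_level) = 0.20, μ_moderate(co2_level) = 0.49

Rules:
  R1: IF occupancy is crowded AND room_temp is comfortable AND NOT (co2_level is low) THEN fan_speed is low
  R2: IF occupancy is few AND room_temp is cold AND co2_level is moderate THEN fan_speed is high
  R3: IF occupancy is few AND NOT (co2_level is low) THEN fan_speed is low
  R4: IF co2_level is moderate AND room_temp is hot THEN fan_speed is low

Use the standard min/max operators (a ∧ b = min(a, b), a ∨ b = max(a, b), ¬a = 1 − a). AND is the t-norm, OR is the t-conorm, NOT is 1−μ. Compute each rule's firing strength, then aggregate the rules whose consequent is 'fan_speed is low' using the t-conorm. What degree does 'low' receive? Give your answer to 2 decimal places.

R1: crowded=0.75, comfortable=0.80, ¬low=1−0.20=0.80; AND[min(a, b)] → w = 0.75
R2: few=0.50, cold=0.64, moderate=0.49; AND[min(a, b)] → w = 0.49
R3: few=0.50, ¬low=1−0.20=0.80; AND[min(a, b)] → w = 0.50
R4: moderate=0.49, hot=0.96; AND[min(a, b)] → w = 0.49
Rules with consequent 'low': {R1, R3, R4} → strengths 0.75, 0.50, 0.49
Aggregate via t-conorm [max(a, b)]: 0.75

0.75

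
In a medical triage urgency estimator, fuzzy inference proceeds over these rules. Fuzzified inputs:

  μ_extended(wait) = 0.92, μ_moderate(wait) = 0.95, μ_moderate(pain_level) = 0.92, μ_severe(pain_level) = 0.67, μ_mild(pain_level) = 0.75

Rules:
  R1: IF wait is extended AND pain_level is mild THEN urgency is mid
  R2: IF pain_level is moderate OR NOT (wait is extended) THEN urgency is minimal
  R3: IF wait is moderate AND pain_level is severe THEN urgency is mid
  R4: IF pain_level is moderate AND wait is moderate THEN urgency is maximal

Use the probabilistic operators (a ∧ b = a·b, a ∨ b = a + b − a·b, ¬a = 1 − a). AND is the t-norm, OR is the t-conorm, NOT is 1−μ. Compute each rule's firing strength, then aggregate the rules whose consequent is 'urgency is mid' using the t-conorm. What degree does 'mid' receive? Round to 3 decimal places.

R1: extended=0.92, mild=0.75; AND[a·b] → w = 0.6900
R2: moderate=0.92, ¬extended=1−0.92=0.08; OR[a + b − a·b] → w = 0.9264
R3: moderate=0.95, severe=0.67; AND[a·b] → w = 0.6365
R4: moderate=0.92, moderate=0.95; AND[a·b] → w = 0.8740
Rules with consequent 'mid': {R1, R3} → strengths 0.6900, 0.6365
Aggregate via t-conorm [a + b − a·b]: 0.8873

0.887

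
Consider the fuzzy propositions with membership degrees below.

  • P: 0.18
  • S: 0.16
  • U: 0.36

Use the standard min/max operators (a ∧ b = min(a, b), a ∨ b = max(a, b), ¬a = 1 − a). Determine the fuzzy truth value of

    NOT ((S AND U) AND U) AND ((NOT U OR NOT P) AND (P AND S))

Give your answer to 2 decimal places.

S AND U = min(a, b) on (0.16, 0.36) = 0.16
(S AND U) AND U = min(a, b) on (0.16, 0.36) = 0.16
NOT ((S AND U) AND U) = 1 − 0.16 = 0.84
NOT U = 1 − 0.36 = 0.64
NOT P = 1 − 0.18 = 0.82
NOT U OR NOT P = max(a, b) on (0.64, 0.82) = 0.82
P AND S = min(a, b) on (0.18, 0.16) = 0.16
(NOT U OR NOT P) AND (P AND S) = min(a, b) on (0.82, 0.16) = 0.16
NOT ((S AND U) AND U) AND ((NOT U OR NOT P) AND (P AND S)) = min(a, b) on (0.84, 0.16) = 0.16

0.16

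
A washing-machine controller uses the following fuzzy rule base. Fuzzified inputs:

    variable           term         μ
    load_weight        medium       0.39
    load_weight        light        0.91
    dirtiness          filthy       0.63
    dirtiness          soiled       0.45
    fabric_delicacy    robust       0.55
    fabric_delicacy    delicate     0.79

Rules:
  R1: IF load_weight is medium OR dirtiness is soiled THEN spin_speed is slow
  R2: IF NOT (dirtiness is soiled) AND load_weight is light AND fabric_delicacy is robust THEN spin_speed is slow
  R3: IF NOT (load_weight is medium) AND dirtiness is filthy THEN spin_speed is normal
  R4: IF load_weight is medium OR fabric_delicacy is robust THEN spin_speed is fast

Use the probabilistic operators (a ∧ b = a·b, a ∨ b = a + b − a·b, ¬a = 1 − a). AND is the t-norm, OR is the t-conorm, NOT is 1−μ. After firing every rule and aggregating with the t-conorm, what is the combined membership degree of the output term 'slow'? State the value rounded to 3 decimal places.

0.757

R1: medium=0.39, soiled=0.45; OR[a + b − a·b] → w = 0.6645
R2: ¬soiled=1−0.45=0.55, light=0.91, robust=0.55; AND[a·b] → w = 0.2753
R3: ¬medium=1−0.39=0.61, filthy=0.63; AND[a·b] → w = 0.3843
R4: medium=0.39, robust=0.55; OR[a + b − a·b] → w = 0.7255
Rules with consequent 'slow': {R1, R2} → strengths 0.6645, 0.2753
Aggregate via t-conorm [a + b − a·b]: 0.7569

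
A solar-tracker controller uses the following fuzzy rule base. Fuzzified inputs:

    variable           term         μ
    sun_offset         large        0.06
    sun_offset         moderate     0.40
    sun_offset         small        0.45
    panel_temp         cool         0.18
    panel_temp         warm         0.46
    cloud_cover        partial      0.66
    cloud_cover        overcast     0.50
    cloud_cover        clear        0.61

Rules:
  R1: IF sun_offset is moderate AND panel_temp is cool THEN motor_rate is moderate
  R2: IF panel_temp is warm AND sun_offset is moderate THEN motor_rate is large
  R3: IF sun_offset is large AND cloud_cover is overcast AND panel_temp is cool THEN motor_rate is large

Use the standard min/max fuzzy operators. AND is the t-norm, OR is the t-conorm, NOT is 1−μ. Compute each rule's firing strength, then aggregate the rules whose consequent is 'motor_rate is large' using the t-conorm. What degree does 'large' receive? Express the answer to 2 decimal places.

R1: moderate=0.40, cool=0.18; AND[min(a, b)] → w = 0.18
R2: warm=0.46, moderate=0.40; AND[min(a, b)] → w = 0.40
R3: large=0.06, overcast=0.50, cool=0.18; AND[min(a, b)] → w = 0.06
Rules with consequent 'large': {R2, R3} → strengths 0.40, 0.06
Aggregate via t-conorm [max(a, b)]: 0.40

0.40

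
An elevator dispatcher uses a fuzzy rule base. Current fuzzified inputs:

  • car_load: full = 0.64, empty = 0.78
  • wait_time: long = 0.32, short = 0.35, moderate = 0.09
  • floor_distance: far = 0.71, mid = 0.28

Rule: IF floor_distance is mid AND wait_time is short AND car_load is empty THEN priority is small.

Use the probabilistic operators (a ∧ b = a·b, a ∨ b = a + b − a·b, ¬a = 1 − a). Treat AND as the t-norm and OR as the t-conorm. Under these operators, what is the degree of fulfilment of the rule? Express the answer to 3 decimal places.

0.076

firing strength: mid=0.28, short=0.35, empty=0.78; AND[a·b] → w = 0.0764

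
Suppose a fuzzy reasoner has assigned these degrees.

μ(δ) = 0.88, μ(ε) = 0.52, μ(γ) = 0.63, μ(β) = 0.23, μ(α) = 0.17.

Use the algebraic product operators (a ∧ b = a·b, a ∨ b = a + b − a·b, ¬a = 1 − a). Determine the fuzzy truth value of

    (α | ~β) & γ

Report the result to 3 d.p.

0.510

~β = 1 − 0.2300 = 0.7700
α | ~β = a + b − a·b on (0.1700, 0.7700) = 0.8091
(α | ~β) & γ = a·b on (0.8091, 0.6300) = 0.5097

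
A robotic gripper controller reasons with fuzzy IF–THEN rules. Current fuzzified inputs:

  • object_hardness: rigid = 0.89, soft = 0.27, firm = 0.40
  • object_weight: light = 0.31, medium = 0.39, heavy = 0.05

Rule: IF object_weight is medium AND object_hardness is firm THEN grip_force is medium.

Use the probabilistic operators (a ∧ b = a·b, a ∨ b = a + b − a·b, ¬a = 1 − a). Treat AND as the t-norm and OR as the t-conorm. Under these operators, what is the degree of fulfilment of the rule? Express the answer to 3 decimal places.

firing strength: medium=0.39, firm=0.40; AND[a·b] → w = 0.1560

0.156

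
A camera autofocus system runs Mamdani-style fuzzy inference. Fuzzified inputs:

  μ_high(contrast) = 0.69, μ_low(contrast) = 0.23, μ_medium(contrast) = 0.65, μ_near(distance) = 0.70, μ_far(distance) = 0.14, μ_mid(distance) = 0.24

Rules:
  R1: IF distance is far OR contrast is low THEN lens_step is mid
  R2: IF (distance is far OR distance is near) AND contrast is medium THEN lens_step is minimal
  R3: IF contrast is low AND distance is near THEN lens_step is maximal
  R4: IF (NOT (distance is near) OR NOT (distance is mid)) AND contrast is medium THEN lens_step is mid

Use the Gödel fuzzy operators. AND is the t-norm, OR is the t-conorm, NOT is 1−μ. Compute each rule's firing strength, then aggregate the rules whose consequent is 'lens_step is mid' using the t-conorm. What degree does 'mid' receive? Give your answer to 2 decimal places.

R1: far=0.14, low=0.23; OR[max(a, b)] → w = 0.23
R2: (far=0.14 OR near=0.70) = 0.70; AND[min(a, b)] with medium=0.65 → w = 0.65
R3: low=0.23, near=0.70; AND[min(a, b)] → w = 0.23
R4: (¬near=1−0.70=0.30 OR ¬mid=1−0.24=0.76) = 0.76; AND[min(a, b)] with medium=0.65 → w = 0.65
Rules with consequent 'mid': {R1, R4} → strengths 0.23, 0.65
Aggregate via t-conorm [max(a, b)]: 0.65

0.65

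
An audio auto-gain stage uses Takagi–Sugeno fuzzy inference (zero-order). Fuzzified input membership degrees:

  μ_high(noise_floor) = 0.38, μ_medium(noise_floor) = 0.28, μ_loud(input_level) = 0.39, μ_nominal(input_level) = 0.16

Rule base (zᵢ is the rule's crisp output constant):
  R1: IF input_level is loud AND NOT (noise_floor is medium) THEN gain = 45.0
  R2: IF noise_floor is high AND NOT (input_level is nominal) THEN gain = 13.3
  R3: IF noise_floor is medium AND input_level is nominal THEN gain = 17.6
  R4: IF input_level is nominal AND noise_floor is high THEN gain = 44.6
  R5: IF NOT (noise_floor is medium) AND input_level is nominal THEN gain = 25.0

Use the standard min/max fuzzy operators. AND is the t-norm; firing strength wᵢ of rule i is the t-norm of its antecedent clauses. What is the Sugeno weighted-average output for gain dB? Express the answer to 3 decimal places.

29.245

R1 (z=45.0): loud=0.39, ¬medium=1−0.28=0.72; AND[min(a, b)] → w = 0.39
R2 (z=13.3): high=0.38, ¬nominal=1−0.16=0.84; AND[min(a, b)] → w = 0.38
R3 (z=17.6): medium=0.28, nominal=0.16; AND[min(a, b)] → w = 0.16
R4 (z=44.6): nominal=0.16, high=0.38; AND[min(a, b)] → w = 0.16
R5 (z=25.0): ¬medium=1−0.28=0.72, nominal=0.16; AND[min(a, b)] → w = 0.16
Weighted average = (0.39·45.0 + 0.38·13.3 + 0.16·17.6 + 0.16·44.6 + 0.16·25.0) / (0.39 + 0.38 + 0.16 + 0.16 + 0.16)
  = 36.5560 / 1.2500 = 29.245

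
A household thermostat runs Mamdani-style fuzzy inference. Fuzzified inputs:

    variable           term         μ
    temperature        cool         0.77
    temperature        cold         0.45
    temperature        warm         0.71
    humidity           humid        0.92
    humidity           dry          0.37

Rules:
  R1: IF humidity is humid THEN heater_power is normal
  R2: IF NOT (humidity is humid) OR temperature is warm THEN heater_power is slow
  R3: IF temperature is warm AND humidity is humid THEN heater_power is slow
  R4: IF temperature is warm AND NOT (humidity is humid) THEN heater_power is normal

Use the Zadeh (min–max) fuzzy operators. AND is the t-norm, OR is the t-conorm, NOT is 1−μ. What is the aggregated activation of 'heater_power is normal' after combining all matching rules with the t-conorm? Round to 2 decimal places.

0.92

R1: humid=0.92 → w = 0.92
R2: ¬humid=1−0.92=0.08, warm=0.71; OR[max(a, b)] → w = 0.71
R3: warm=0.71, humid=0.92; AND[min(a, b)] → w = 0.71
R4: warm=0.71, ¬humid=1−0.92=0.08; AND[min(a, b)] → w = 0.08
Rules with consequent 'normal': {R1, R4} → strengths 0.92, 0.08
Aggregate via t-conorm [max(a, b)]: 0.92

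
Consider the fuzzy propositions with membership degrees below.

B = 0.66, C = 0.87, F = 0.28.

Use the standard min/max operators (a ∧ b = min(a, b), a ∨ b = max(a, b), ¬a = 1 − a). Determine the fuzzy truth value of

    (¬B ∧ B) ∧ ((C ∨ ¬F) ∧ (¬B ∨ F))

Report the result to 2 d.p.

0.34

¬B = 1 − 0.66 = 0.34
¬B ∧ B = min(a, b) on (0.34, 0.66) = 0.34
¬F = 1 − 0.28 = 0.72
C ∨ ¬F = max(a, b) on (0.87, 0.72) = 0.87
¬B = 1 − 0.66 = 0.34
¬B ∨ F = max(a, b) on (0.34, 0.28) = 0.34
(C ∨ ¬F) ∧ (¬B ∨ F) = min(a, b) on (0.87, 0.34) = 0.34
(¬B ∧ B) ∧ ((C ∨ ¬F) ∧ (¬B ∨ F)) = min(a, b) on (0.34, 0.34) = 0.34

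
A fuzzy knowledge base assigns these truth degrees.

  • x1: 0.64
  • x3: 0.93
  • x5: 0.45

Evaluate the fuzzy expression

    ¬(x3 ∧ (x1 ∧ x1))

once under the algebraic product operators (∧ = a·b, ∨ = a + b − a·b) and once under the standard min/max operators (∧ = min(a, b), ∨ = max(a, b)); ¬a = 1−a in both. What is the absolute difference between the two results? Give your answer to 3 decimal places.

0.259

Under algebraic product:
  x1 ∧ x1 = a·b on (0.6400, 0.6400) = 0.4096
  x3 ∧ (x1 ∧ x1) = a·b on (0.9300, 0.4096) = 0.3809
  ¬(x3 ∧ (x1 ∧ x1)) = 1 − 0.3809 = 0.6191
  → value = 0.6191
Under standard min/max:
  x1 ∧ x1 = min(a, b) on (0.64, 0.64) = 0.64
  x3 ∧ (x1 ∧ x1) = min(a, b) on (0.93, 0.64) = 0.64
  ¬(x3 ∧ (x1 ∧ x1)) = 1 − 0.64 = 0.36
  → value = 0.3600
|0.6191 − 0.3600| = 0.259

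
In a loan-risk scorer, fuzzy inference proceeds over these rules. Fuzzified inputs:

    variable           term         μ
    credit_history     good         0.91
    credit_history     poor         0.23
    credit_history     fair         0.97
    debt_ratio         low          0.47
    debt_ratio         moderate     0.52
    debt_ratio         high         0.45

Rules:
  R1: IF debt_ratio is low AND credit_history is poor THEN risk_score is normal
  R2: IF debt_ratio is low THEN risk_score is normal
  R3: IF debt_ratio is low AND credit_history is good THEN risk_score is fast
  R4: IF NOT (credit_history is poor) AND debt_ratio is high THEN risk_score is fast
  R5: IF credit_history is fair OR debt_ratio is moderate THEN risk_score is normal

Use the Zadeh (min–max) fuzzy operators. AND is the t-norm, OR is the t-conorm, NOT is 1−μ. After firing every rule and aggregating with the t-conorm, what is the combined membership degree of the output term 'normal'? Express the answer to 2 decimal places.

0.97

R1: low=0.47, poor=0.23; AND[min(a, b)] → w = 0.23
R2: low=0.47 → w = 0.47
R3: low=0.47, good=0.91; AND[min(a, b)] → w = 0.47
R4: ¬poor=1−0.23=0.77, high=0.45; AND[min(a, b)] → w = 0.45
R5: fair=0.97, moderate=0.52; OR[max(a, b)] → w = 0.97
Rules with consequent 'normal': {R1, R2, R5} → strengths 0.23, 0.47, 0.97
Aggregate via t-conorm [max(a, b)]: 0.97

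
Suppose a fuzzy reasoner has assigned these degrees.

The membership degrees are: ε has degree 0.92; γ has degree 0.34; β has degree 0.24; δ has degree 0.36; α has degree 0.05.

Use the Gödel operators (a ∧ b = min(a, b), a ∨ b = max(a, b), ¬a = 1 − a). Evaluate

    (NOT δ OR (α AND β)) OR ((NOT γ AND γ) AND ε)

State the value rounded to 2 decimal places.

0.64

NOT δ = 1 − 0.36 = 0.64
α AND β = min(a, b) on (0.05, 0.24) = 0.05
NOT δ OR (α AND β) = max(a, b) on (0.64, 0.05) = 0.64
NOT γ = 1 − 0.34 = 0.66
NOT γ AND γ = min(a, b) on (0.66, 0.34) = 0.34
(NOT γ AND γ) AND ε = min(a, b) on (0.34, 0.92) = 0.34
(NOT δ OR (α AND β)) OR ((NOT γ AND γ) AND ε) = max(a, b) on (0.64, 0.34) = 0.64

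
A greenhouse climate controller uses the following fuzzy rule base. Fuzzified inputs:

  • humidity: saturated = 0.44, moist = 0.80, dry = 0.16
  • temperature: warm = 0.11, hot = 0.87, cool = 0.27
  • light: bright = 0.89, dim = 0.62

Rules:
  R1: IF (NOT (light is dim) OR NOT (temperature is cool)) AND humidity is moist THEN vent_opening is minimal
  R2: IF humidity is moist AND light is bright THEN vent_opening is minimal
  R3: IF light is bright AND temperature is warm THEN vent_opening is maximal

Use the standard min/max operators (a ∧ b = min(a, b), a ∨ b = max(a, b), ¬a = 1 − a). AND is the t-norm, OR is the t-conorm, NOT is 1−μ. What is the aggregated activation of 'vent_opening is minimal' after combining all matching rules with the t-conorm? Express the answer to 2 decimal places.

0.80

R1: (¬dim=1−0.62=0.38 OR ¬cool=1−0.27=0.73) = 0.73; AND[min(a, b)] with moist=0.80 → w = 0.73
R2: moist=0.80, bright=0.89; AND[min(a, b)] → w = 0.80
R3: bright=0.89, warm=0.11; AND[min(a, b)] → w = 0.11
Rules with consequent 'minimal': {R1, R2} → strengths 0.73, 0.80
Aggregate via t-conorm [max(a, b)]: 0.80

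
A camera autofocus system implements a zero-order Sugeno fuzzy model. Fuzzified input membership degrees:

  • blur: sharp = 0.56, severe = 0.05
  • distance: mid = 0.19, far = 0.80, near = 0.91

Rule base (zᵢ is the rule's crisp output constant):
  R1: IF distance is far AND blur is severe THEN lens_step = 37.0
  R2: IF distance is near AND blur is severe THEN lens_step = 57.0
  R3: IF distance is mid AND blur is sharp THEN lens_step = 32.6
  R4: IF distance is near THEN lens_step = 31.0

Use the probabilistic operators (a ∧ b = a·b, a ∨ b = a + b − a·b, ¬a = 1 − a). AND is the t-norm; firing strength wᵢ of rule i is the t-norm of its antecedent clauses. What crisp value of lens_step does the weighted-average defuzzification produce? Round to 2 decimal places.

R1 (z=37.0): far=0.80, severe=0.05; AND[a·b] → w = 0.0400
R2 (z=57.0): near=0.91, severe=0.05; AND[a·b] → w = 0.0455
R3 (z=32.6): mid=0.19, sharp=0.56; AND[a·b] → w = 0.1064
R4 (z=31.0): near=0.91 → w = 0.9100
Weighted average = (0.0400·37.0 + 0.0455·57.0 + 0.1064·32.6 + 0.9100·31.0) / (0.0400 + 0.0455 + 0.1064 + 0.9100)
  = 35.7521 / 1.1019 = 32.45

32.45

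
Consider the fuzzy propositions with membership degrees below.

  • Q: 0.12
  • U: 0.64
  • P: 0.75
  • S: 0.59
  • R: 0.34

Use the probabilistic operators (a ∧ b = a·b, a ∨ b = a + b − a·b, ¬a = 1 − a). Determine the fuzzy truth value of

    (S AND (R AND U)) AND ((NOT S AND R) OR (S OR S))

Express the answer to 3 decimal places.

R AND U = a·b on (0.3400, 0.6400) = 0.2176
S AND (R AND U) = a·b on (0.5900, 0.2176) = 0.1284
NOT S = 1 − 0.5900 = 0.4100
NOT S AND R = a·b on (0.4100, 0.3400) = 0.1394
S OR S = a + b − a·b on (0.5900, 0.5900) = 0.8319
(NOT S AND R) OR (S OR S) = a + b − a·b on (0.1394, 0.8319) = 0.8553
(S AND (R AND U)) AND ((NOT S AND R) OR (S OR S)) = a·b on (0.1284, 0.8553) = 0.1098

0.110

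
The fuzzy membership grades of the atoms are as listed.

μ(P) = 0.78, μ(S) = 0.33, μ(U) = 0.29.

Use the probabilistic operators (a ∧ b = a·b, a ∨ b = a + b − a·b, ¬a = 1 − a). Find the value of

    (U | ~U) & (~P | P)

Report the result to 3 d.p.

0.658

~U = 1 − 0.2900 = 0.7100
U | ~U = a + b − a·b on (0.2900, 0.7100) = 0.7941
~P = 1 − 0.7800 = 0.2200
~P | P = a + b − a·b on (0.2200, 0.7800) = 0.8284
(U | ~U) & (~P | P) = a·b on (0.7941, 0.8284) = 0.6578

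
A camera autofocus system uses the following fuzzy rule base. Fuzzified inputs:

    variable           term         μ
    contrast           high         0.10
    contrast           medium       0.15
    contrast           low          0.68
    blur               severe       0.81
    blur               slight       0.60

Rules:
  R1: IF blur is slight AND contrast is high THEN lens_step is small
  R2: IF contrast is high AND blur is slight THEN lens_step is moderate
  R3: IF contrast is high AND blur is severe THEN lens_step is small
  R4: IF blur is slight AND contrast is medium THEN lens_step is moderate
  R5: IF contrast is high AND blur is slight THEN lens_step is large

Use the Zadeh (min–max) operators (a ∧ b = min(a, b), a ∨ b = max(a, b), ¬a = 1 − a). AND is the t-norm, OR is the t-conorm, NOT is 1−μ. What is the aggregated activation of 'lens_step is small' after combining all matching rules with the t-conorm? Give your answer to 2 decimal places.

R1: slight=0.60, high=0.10; AND[min(a, b)] → w = 0.10
R2: high=0.10, slight=0.60; AND[min(a, b)] → w = 0.10
R3: high=0.10, severe=0.81; AND[min(a, b)] → w = 0.10
R4: slight=0.60, medium=0.15; AND[min(a, b)] → w = 0.15
R5: high=0.10, slight=0.60; AND[min(a, b)] → w = 0.10
Rules with consequent 'small': {R1, R3} → strengths 0.10, 0.10
Aggregate via t-conorm [max(a, b)]: 0.10

0.10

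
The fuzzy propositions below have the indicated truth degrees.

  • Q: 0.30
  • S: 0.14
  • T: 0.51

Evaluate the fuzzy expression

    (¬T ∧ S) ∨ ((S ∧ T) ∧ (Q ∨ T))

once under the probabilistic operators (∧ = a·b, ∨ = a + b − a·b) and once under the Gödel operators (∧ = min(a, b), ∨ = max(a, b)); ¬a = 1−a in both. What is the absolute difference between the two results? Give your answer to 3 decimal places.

0.028

Under probabilistic:
  ¬T = 1 − 0.5100 = 0.4900
  ¬T ∧ S = a·b on (0.4900, 0.1400) = 0.0686
  S ∧ T = a·b on (0.1400, 0.5100) = 0.0714
  Q ∨ T = a + b − a·b on (0.3000, 0.5100) = 0.6570
  (S ∧ T) ∧ (Q ∨ T) = a·b on (0.0714, 0.6570) = 0.0469
  (¬T ∧ S) ∨ ((S ∧ T) ∧ (Q ∨ T)) = a + b − a·b on (0.0686, 0.0469) = 0.1123
  → value = 0.1123
Under Gödel:
  ¬T = 1 − 0.51 = 0.49
  ¬T ∧ S = min(a, b) on (0.49, 0.14) = 0.14
  S ∧ T = min(a, b) on (0.14, 0.51) = 0.14
  Q ∨ T = max(a, b) on (0.30, 0.51) = 0.51
  (S ∧ T) ∧ (Q ∨ T) = min(a, b) on (0.14, 0.51) = 0.14
  (¬T ∧ S) ∨ ((S ∧ T) ∧ (Q ∨ T)) = max(a, b) on (0.14, 0.14) = 0.14
  → value = 0.1400
|0.1123 − 0.1400| = 0.028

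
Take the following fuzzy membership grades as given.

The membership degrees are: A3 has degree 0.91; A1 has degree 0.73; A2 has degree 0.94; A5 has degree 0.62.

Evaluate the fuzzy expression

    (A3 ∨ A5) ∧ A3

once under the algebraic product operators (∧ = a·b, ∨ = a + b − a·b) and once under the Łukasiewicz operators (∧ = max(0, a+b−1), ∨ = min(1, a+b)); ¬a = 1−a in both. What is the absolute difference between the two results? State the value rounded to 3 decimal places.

0.031

Under algebraic product:
  A3 ∨ A5 = a + b − a·b on (0.9100, 0.6200) = 0.9658
  (A3 ∨ A5) ∧ A3 = a·b on (0.9658, 0.9100) = 0.8789
  → value = 0.8789
Under Łukasiewicz:
  A3 ∨ A5 = min(1, a+b) on (0.91, 0.62) = 1.00
  (A3 ∨ A5) ∧ A3 = max(0, a+b−1) on (1.00, 0.91) = 0.91
  → value = 0.9100
|0.8789 − 0.9100| = 0.031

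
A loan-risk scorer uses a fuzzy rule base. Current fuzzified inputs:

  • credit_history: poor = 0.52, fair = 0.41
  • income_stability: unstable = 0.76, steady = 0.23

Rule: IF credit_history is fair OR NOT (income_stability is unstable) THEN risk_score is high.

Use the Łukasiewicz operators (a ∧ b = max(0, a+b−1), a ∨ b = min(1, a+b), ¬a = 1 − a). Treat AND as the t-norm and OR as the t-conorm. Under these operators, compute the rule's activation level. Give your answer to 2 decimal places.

firing strength: fair=0.41, ¬unstable=1−0.76=0.24; OR[min(1, a+b)] → w = 0.65

0.65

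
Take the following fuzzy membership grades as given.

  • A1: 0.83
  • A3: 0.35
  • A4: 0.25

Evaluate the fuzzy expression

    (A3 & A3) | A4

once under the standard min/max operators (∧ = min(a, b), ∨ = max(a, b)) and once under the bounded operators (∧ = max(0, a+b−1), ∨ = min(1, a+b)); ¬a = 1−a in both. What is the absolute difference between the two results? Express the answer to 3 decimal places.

0.100

Under standard min/max:
  A3 & A3 = min(a, b) on (0.35, 0.35) = 0.35
  (A3 & A3) | A4 = max(a, b) on (0.35, 0.25) = 0.35
  → value = 0.3500
Under bounded:
  A3 & A3 = max(0, a+b−1) on (0.35, 0.35) = 0.00
  (A3 & A3) | A4 = min(1, a+b) on (0.00, 0.25) = 0.25
  → value = 0.2500
|0.3500 − 0.2500| = 0.100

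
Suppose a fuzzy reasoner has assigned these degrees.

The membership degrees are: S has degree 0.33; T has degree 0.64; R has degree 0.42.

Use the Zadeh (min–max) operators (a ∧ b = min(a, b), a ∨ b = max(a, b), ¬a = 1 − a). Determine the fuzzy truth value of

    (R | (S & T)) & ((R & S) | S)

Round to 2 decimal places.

S & T = min(a, b) on (0.33, 0.64) = 0.33
R | (S & T) = max(a, b) on (0.42, 0.33) = 0.42
R & S = min(a, b) on (0.42, 0.33) = 0.33
(R & S) | S = max(a, b) on (0.33, 0.33) = 0.33
(R | (S & T)) & ((R & S) | S) = min(a, b) on (0.42, 0.33) = 0.33

0.33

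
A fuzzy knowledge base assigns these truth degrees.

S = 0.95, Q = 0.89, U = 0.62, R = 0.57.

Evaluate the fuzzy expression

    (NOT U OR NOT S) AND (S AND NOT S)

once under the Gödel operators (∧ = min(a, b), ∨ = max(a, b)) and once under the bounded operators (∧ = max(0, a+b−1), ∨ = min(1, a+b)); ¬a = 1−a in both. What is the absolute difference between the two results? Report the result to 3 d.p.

Under Gödel:
  NOT U = 1 − 0.62 = 0.38
  NOT S = 1 − 0.95 = 0.05
  NOT U OR NOT S = max(a, b) on (0.38, 0.05) = 0.38
  NOT S = 1 − 0.95 = 0.05
  S AND NOT S = min(a, b) on (0.95, 0.05) = 0.05
  (NOT U OR NOT S) AND (S AND NOT S) = min(a, b) on (0.38, 0.05) = 0.05
  → value = 0.0500
Under bounded:
  NOT U = 1 − 0.62 = 0.38
  NOT S = 1 − 0.95 = 0.05
  NOT U OR NOT S = min(1, a+b) on (0.38, 0.05) = 0.43
  NOT S = 1 − 0.95 = 0.05
  S AND NOT S = max(0, a+b−1) on (0.95, 0.05) = 0.00
  (NOT U OR NOT S) AND (S AND NOT S) = max(0, a+b−1) on (0.43, 0.00) = 0.00
  → value = 0.0000
|0.0500 − 0.0000| = 0.050

0.050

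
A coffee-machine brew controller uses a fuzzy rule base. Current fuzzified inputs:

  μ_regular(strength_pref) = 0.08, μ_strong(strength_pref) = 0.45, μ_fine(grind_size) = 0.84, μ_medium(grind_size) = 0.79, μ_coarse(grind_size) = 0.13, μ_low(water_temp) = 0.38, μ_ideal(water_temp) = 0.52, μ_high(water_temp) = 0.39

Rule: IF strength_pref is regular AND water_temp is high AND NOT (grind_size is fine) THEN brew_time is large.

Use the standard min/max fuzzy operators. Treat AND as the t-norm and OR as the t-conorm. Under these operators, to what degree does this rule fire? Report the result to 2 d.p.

0.08

firing strength: regular=0.08, high=0.39, ¬fine=1−0.84=0.16; AND[min(a, b)] → w = 0.08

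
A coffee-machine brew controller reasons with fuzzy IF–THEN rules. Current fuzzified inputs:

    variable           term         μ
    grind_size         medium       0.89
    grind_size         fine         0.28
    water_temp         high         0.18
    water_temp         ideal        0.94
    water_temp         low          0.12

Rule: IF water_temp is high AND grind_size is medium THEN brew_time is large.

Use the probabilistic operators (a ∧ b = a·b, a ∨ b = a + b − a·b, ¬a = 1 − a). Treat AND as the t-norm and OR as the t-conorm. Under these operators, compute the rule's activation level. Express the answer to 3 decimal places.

firing strength: high=0.18, medium=0.89; AND[a·b] → w = 0.1602

0.160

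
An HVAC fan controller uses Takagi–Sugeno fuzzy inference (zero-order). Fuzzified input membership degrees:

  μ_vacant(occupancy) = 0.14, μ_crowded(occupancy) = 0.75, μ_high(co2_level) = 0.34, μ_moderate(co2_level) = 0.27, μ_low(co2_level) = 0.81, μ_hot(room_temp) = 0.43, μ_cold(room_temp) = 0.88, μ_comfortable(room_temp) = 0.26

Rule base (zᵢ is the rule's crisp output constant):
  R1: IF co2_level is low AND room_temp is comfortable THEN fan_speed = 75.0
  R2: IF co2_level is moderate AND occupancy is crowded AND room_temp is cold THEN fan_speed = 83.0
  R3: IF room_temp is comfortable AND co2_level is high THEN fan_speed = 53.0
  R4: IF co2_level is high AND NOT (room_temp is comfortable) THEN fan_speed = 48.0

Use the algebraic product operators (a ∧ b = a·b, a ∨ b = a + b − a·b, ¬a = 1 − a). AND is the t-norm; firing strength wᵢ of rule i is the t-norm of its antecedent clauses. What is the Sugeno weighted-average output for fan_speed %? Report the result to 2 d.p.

64.97

R1 (z=75.0): low=0.81, comfortable=0.26; AND[a·b] → w = 0.2106
R2 (z=83.0): moderate=0.27, crowded=0.75, cold=0.88; AND[a·b] → w = 0.1782
R3 (z=53.0): comfortable=0.26, high=0.34; AND[a·b] → w = 0.0884
R4 (z=48.0): high=0.34, ¬comfortable=1−0.26=0.74; AND[a·b] → w = 0.2516
Weighted average = (0.2106·75.0 + 0.1782·83.0 + 0.0884·53.0 + 0.2516·48.0) / (0.2106 + 0.1782 + 0.0884 + 0.2516)
  = 47.3476 / 0.7288 = 64.97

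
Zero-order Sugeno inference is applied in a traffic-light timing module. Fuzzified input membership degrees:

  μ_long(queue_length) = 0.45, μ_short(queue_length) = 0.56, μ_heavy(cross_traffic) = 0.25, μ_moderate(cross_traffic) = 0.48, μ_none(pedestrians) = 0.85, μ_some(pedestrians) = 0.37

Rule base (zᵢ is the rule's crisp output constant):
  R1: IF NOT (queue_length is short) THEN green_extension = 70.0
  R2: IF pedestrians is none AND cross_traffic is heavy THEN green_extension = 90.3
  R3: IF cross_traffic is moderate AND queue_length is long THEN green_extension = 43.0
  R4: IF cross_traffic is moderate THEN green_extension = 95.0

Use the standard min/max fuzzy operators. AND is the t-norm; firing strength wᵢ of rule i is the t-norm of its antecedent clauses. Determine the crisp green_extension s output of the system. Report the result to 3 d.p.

73.040

R1 (z=70.0): ¬short=1−0.56=0.44 → w = 0.44
R2 (z=90.3): none=0.85, heavy=0.25; AND[min(a, b)] → w = 0.25
R3 (z=43.0): moderate=0.48, long=0.45; AND[min(a, b)] → w = 0.45
R4 (z=95.0): moderate=0.48 → w = 0.48
Weighted average = (0.44·70.0 + 0.25·90.3 + 0.45·43.0 + 0.48·95.0) / (0.44 + 0.25 + 0.45 + 0.48)
  = 118.3250 / 1.6200 = 73.040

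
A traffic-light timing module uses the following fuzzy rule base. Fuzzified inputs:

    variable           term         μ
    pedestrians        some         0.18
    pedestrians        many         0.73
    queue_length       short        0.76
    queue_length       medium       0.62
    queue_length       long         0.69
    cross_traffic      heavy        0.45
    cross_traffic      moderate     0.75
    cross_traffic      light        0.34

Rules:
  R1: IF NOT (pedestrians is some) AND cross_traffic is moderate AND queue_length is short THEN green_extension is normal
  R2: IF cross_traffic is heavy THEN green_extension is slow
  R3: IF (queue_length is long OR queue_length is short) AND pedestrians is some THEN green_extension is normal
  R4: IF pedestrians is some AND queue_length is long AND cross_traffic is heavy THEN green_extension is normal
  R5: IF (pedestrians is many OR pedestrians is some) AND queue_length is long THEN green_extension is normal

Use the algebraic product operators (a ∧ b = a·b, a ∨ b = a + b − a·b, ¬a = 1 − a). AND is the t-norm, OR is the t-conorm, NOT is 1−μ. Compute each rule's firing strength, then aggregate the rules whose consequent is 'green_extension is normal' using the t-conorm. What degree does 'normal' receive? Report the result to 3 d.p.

0.806

R1: ¬some=1−0.18=0.82, moderate=0.75, short=0.76; AND[a·b] → w = 0.4674
R2: heavy=0.45 → w = 0.4500
R3: (long=0.69 OR short=0.76) = 0.9256; AND[a·b] with some=0.18 → w = 0.1666
R4: some=0.18, long=0.69, heavy=0.45; AND[a·b] → w = 0.0559
R5: (many=0.73 OR some=0.18) = 0.7786; AND[a·b] with long=0.69 → w = 0.5372
Rules with consequent 'normal': {R1, R3, R4, R5} → strengths 0.4674, 0.1666, 0.0559, 0.5372
Aggregate via t-conorm [a + b − a·b]: 0.8061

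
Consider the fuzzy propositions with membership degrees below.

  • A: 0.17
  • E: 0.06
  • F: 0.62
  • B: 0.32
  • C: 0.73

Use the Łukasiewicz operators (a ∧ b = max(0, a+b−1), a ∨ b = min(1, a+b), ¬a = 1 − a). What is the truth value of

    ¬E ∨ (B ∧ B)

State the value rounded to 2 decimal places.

0.94

¬E = 1 − 0.06 = 0.94
B ∧ B = max(0, a+b−1) on (0.32, 0.32) = 0.00
¬E ∨ (B ∧ B) = min(1, a+b) on (0.94, 0.00) = 0.94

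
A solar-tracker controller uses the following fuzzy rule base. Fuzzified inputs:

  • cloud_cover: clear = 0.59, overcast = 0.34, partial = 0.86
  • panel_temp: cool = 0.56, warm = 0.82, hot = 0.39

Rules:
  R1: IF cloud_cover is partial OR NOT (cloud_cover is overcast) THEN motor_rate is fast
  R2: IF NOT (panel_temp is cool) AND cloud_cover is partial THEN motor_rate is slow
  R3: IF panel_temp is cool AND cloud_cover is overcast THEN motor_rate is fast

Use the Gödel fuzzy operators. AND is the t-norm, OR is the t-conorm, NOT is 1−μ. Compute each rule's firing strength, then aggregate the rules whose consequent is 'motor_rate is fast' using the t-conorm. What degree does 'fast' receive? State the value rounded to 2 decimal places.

R1: partial=0.86, ¬overcast=1−0.34=0.66; OR[max(a, b)] → w = 0.86
R2: ¬cool=1−0.56=0.44, partial=0.86; AND[min(a, b)] → w = 0.44
R3: cool=0.56, overcast=0.34; AND[min(a, b)] → w = 0.34
Rules with consequent 'fast': {R1, R3} → strengths 0.86, 0.34
Aggregate via t-conorm [max(a, b)]: 0.86

0.86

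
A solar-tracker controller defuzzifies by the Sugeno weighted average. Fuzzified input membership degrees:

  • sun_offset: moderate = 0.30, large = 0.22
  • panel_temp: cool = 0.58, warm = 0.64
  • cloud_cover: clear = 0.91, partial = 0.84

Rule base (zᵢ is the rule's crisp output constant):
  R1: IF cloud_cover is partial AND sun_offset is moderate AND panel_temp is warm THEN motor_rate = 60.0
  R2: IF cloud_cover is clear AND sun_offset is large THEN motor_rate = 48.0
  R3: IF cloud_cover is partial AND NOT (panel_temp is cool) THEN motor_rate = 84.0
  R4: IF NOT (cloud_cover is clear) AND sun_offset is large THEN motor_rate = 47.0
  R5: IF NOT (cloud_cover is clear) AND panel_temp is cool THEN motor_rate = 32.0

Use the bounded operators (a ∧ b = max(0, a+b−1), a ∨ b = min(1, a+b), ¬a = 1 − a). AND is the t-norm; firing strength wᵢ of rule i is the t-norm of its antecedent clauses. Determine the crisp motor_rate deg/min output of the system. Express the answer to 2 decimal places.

R1 (z=60.0): partial=0.84, moderate=0.30, warm=0.64; AND[max(0, a+b−1)] → w = 0.00
R2 (z=48.0): clear=0.91, large=0.22; AND[max(0, a+b−1)] → w = 0.13
R3 (z=84.0): partial=0.84, ¬cool=1−0.58=0.42; AND[max(0, a+b−1)] → w = 0.26
R4 (z=47.0): ¬clear=1−0.91=0.09, large=0.22; AND[max(0, a+b−1)] → w = 0.00
R5 (z=32.0): ¬clear=1−0.91=0.09, cool=0.58; AND[max(0, a+b−1)] → w = 0.00
Weighted average = (0.00·60.0 + 0.13·48.0 + 0.26·84.0 + 0.00·47.0 + 0.00·32.0) / (0.00 + 0.13 + 0.26 + 0.00 + 0.00)
  = 28.0800 / 0.3900 = 72.00

72.00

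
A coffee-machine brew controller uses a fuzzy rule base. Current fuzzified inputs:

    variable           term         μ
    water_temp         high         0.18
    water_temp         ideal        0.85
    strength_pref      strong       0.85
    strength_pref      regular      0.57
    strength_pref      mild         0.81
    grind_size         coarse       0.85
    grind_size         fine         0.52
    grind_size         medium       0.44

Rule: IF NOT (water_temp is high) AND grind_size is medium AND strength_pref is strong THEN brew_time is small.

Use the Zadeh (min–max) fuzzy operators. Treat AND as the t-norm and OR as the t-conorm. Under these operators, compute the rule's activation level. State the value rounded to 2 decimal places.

0.44

firing strength: ¬high=1−0.18=0.82, medium=0.44, strong=0.85; AND[min(a, b)] → w = 0.44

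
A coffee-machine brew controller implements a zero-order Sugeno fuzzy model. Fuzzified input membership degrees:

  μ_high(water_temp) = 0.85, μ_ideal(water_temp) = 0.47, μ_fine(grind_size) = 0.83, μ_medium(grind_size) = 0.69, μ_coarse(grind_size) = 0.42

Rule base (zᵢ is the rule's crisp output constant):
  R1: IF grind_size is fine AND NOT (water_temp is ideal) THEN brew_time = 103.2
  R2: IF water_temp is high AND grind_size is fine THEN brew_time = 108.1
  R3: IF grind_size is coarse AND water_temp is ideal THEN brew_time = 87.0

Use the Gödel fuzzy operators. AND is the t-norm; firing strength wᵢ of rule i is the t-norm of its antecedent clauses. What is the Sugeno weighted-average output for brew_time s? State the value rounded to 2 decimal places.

R1 (z=103.2): fine=0.83, ¬ideal=1−0.47=0.53; AND[min(a, b)] → w = 0.53
R2 (z=108.1): high=0.85, fine=0.83; AND[min(a, b)] → w = 0.83
R3 (z=87.0): coarse=0.42, ideal=0.47; AND[min(a, b)] → w = 0.42
Weighted average = (0.53·103.2 + 0.83·108.1 + 0.42·87.0) / (0.53 + 0.83 + 0.42)
  = 180.9590 / 1.7800 = 101.66

101.66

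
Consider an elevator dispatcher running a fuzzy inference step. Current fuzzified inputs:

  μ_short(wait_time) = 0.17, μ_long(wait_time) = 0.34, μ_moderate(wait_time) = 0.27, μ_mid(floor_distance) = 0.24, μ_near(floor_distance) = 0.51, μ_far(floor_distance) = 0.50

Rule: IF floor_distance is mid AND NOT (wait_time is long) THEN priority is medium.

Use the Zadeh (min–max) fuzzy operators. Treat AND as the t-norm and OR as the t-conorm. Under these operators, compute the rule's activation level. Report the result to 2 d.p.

0.24

firing strength: mid=0.24, ¬long=1−0.34=0.66; AND[min(a, b)] → w = 0.24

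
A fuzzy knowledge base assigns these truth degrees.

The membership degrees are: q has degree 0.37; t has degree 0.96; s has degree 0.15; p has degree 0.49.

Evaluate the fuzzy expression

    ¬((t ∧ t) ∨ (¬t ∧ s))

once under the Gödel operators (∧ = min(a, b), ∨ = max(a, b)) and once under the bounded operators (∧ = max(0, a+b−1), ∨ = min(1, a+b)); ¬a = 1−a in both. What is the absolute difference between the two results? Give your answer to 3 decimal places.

0.040

Under Gödel:
  t ∧ t = min(a, b) on (0.96, 0.96) = 0.96
  ¬t = 1 − 0.96 = 0.04
  ¬t ∧ s = min(a, b) on (0.04, 0.15) = 0.04
  (t ∧ t) ∨ (¬t ∧ s) = max(a, b) on (0.96, 0.04) = 0.96
  ¬((t ∧ t) ∨ (¬t ∧ s)) = 1 − 0.96 = 0.04
  → value = 0.0400
Under bounded:
  t ∧ t = max(0, a+b−1) on (0.96, 0.96) = 0.92
  ¬t = 1 − 0.96 = 0.04
  ¬t ∧ s = max(0, a+b−1) on (0.04, 0.15) = 0.00
  (t ∧ t) ∨ (¬t ∧ s) = min(1, a+b) on (0.92, 0.00) = 0.92
  ¬((t ∧ t) ∨ (¬t ∧ s)) = 1 − 0.92 = 0.08
  → value = 0.0800
|0.0400 − 0.0800| = 0.040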